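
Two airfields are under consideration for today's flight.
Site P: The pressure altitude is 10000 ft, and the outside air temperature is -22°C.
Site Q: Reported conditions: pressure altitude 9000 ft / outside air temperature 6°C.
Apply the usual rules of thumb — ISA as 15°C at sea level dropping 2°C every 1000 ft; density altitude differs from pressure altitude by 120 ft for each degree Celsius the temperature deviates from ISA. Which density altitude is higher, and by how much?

Site P: ISA temp = -5°C, deviation -17°C, DA = 10000 + 120 × (-17) = 7960 ft.
Site Q: ISA temp = -3°C, deviation +9°C, DA = 9000 + 120 × 9 = 10080 ft.
Site Q is higher by 10080 − 7960 = 2120 ft.

Site Q by 2120 ft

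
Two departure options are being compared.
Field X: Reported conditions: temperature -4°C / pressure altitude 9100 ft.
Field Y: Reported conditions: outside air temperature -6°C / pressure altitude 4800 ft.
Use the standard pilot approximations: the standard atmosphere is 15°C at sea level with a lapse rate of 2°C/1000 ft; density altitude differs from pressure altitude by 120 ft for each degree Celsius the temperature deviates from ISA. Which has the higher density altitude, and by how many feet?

Field X by 5572 ft

Field X: ISA temp = -3.2°C, deviation -0.8°C, DA = 9100 + 120 × (-0.8) = 9004 ft.
Field Y: ISA temp = 5.4°C, deviation -11.4°C, DA = 4800 + 120 × (-11.4) = 3432 ft.
Field X is higher by 9004 − 3432 = 5572 ft.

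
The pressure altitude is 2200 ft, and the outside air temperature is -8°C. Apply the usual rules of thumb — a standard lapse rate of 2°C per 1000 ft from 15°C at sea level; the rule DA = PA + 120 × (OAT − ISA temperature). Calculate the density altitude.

ISA temperature at 2200 ft = 15 − 2 × (2200/1000) = 10.6°C.
ISA deviation = -8 − 10.6 = -18.6°C.
Density altitude = 2200 + 120 × (-18.6) = 2200 + (-2232) = -32 ft.

-32 ft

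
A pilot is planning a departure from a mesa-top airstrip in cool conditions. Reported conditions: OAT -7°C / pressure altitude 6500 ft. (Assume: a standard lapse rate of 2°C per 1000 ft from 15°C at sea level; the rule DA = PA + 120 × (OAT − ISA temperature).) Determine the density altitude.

ISA temperature at 6500 ft = 15 − 2 × (6500/1000) = 2°C.
ISA deviation = -7 − 2 = -9°C.
Density altitude = 6500 + 120 × (-9) = 6500 + (-1080) = 5420 ft.

5420 ft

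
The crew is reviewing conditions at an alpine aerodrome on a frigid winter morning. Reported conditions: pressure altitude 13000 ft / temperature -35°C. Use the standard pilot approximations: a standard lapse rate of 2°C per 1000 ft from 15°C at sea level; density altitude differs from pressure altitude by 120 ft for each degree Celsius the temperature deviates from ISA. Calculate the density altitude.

10120 ft

ISA temperature at 13000 ft = 15 − 2 × (13000/1000) = -11°C.
ISA deviation = -35 − (-11) = -24°C.
Density altitude = 13000 + 120 × (-24) = 13000 + (-2880) = 10120 ft.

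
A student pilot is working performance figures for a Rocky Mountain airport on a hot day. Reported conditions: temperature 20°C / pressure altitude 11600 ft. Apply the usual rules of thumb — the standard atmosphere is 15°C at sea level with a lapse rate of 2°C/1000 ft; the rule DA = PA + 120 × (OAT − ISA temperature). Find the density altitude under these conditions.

14984 ft

ISA temperature at 11600 ft = 15 − 2 × (11600/1000) = -8.2°C.
ISA deviation = 20 − (-8.2) = +28.2°C.
Density altitude = 11600 + 120 × (28.2) = 11600 + (+3384) = 14984 ft.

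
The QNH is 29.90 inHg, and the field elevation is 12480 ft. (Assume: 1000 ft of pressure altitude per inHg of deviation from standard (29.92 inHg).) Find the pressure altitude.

Pressure correction = (29.92 − 29.90) × 1000 = +20 ft.
Pressure altitude = 12480 + (+20) = 12500 ft.

12500 ft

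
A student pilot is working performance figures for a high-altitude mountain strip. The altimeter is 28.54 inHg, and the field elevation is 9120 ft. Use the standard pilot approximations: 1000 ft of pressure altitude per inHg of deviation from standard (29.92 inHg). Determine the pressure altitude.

Pressure correction = (29.92 − 28.54) × 1000 = +1380 ft.
Pressure altitude = 9120 + (+1380) = 10500 ft.

10500 ft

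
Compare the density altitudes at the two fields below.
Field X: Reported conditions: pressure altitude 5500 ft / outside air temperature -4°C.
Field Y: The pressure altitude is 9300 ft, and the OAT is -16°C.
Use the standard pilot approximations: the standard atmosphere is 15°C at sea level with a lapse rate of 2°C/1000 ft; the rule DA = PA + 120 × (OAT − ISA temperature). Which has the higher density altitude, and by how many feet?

Field Y by 3272 ft

Field X: ISA temp = 4°C, deviation -8°C, DA = 5500 + 120 × (-8) = 4540 ft.
Field Y: ISA temp = -3.6°C, deviation -12.4°C, DA = 9300 + 120 × (-12.4) = 7812 ft.
Field Y is higher by 7812 − 4540 = 3272 ft.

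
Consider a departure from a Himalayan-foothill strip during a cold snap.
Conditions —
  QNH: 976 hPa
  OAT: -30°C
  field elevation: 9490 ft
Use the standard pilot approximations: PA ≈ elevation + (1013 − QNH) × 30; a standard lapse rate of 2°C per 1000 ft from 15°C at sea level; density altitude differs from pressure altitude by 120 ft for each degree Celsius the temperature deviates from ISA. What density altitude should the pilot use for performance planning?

7744 ft

Pressure altitude = 9490 + (1013 − 976) × 30 = 9490 + (+1110) = 10600 ft.
ISA temperature at 10600 ft = 15 − 2 × (10600/1000) = -6.2°C.
ISA deviation = -30 − (-6.2) = -23.8°C.
Density altitude = 10600 + 120 × (-23.8) = 7744 ft.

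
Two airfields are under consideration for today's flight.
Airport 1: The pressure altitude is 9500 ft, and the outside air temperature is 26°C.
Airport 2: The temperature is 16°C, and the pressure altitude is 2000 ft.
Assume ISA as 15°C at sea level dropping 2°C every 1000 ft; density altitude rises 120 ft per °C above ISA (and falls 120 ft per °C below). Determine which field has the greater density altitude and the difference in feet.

Airport 1: ISA temp = -4°C, deviation +30°C, DA = 9500 + 120 × 30 = 13100 ft.
Airport 2: ISA temp = 11°C, deviation +5°C, DA = 2000 + 120 × 5 = 2600 ft.
Airport 1 is higher by 13100 − 2600 = 10500 ft.

Airport 1 by 10500 ft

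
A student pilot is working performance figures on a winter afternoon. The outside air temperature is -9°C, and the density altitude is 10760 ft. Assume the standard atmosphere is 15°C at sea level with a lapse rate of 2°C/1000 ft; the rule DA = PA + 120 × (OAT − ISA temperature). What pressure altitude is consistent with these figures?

11000 ft

DA = PA + 120 × (OAT − (15 − 2·PA/1000)) = PA + 120·OAT − 1800 + 0.24·PA = 1.24·PA + 120·OAT − 1800.
So 1.24·PA = 10760 − 120 × (-9) + 1800 = 13640.
PA = 13640 / 1.24 = 11000 ft.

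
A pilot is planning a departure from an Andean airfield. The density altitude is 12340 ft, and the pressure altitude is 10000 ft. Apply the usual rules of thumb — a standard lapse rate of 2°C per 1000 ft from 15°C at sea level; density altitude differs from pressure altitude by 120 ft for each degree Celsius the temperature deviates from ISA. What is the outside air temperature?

14.5°C

Density altitude − pressure altitude = 12340 − 10000 = +2340 ft.
At 120 ft/°C that is an ISA deviation of 2340/120 = +19.5°C.
ISA temperature at 10000 ft = 15 − 2 × (10000/1000) = -5°C.
OAT = ISA + deviation = -5 + (+19.5) = 14.5°C.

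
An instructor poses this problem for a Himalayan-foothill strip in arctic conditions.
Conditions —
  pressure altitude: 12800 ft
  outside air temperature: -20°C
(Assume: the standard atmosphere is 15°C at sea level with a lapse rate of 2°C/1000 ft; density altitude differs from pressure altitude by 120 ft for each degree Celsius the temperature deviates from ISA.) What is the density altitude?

11672 ft

ISA temperature at 12800 ft = 15 − 2 × (12800/1000) = -10.6°C.
ISA deviation = -20 − (-10.6) = -9.4°C.
Density altitude = 12800 + 120 × (-9.4) = 12800 + (-1128) = 11672 ft.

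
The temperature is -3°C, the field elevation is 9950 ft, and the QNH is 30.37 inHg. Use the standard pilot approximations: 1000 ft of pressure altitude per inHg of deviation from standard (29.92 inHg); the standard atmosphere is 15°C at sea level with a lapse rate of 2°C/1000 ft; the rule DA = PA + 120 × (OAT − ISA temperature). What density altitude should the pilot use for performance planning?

Pressure altitude = 9950 + (29.92 − 30.37) × 1000 = 9950 + (-450) = 9500 ft.
ISA temperature at 9500 ft = 15 − 2 × (9500/1000) = -4°C.
ISA deviation = -3 − (-4) = +1°C.
Density altitude = 9500 + 120 × (1) = 9620 ft.

9620 ft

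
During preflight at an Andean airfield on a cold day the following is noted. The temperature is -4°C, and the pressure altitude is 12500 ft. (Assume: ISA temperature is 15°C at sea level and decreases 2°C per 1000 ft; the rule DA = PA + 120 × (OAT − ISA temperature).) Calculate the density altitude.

13220 ft

ISA temperature at 12500 ft = 15 − 2 × (12500/1000) = -10°C.
ISA deviation = -4 − (-10) = +6°C.
Density altitude = 12500 + 120 × (6) = 12500 + (+720) = 13220 ft.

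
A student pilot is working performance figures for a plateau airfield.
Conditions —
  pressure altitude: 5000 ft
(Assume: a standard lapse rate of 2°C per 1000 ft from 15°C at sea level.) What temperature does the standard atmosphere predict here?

5°C

ISA temperature = 15 − 2 × (5000/1000) = 15 − 10 = 5°C.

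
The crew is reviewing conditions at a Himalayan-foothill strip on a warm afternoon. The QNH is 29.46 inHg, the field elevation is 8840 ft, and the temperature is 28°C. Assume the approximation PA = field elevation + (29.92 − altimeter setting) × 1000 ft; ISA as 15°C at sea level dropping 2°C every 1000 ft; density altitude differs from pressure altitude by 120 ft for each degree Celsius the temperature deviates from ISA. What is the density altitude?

13092 ft

Pressure altitude = 8840 + (29.92 − 29.46) × 1000 = 8840 + (+460) = 9300 ft.
ISA temperature at 9300 ft = 15 − 2 × (9300/1000) = -3.6°C.
ISA deviation = 28 − (-3.6) = +31.6°C.
Density altitude = 9300 + 120 × (31.6) = 13092 ft.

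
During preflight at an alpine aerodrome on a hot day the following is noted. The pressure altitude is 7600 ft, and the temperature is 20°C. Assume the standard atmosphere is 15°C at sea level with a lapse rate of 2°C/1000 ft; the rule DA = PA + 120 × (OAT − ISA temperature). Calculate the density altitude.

10024 ft

ISA temperature at 7600 ft = 15 − 2 × (7600/1000) = -0.2°C.
ISA deviation = 20 − (-0.2) = +20.2°C.
Density altitude = 7600 + 120 × (20.2) = 7600 + (+2424) = 10024 ft.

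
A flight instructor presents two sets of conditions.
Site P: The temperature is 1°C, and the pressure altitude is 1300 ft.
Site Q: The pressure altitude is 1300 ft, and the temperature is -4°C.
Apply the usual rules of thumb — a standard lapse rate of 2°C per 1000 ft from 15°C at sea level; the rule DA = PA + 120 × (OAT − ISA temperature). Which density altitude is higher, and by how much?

Site P: ISA temp = 12.4°C, deviation -11.4°C, DA = 1300 + 120 × (-11.4) = -68 ft.
Site Q: ISA temp = 12.4°C, deviation -16.4°C, DA = 1300 + 120 × (-16.4) = -668 ft.
Site P is higher by -68 − (-668) = 600 ft.

Site P by 600 ft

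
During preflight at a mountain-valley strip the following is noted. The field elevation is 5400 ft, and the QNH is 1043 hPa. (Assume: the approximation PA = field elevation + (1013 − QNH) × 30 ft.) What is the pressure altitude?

Pressure correction = (1013 − 1043) × 30 = -900 ft.
Pressure altitude = 5400 + (-900) = 4500 ft.

4500 ft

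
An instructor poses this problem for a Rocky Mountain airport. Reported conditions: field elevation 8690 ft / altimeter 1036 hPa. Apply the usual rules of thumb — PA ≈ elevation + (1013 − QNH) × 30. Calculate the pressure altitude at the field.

Pressure correction = (1013 − 1036) × 30 = -690 ft.
Pressure altitude = 8690 + (-690) = 8000 ft.

8000 ft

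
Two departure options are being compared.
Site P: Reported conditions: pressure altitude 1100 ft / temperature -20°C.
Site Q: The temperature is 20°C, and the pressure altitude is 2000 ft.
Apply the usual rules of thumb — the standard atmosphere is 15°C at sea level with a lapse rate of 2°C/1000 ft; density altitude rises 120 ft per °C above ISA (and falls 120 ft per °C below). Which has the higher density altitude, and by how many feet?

Site P: ISA temp = 12.8°C, deviation -32.8°C, DA = 1100 + 120 × (-32.8) = -2836 ft.
Site Q: ISA temp = 11°C, deviation +9°C, DA = 2000 + 120 × 9 = 3080 ft.
Site Q is higher by 3080 − (-2836) = 5916 ft.

Site Q by 5916 ft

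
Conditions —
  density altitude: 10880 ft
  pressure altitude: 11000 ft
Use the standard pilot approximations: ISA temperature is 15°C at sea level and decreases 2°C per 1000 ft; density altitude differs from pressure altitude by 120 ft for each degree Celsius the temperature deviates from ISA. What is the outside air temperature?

Density altitude − pressure altitude = 10880 − 11000 = -120 ft.
At 120 ft/°C that is an ISA deviation of -120/120 = -1°C.
ISA temperature at 11000 ft = 15 − 2 × (11000/1000) = -7°C.
OAT = ISA + deviation = -7 + (-1) = -8°C.

-8°C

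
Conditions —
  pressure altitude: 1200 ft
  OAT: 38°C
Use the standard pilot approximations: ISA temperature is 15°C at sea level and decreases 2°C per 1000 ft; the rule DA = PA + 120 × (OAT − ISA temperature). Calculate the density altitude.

ISA temperature at 1200 ft = 15 − 2 × (1200/1000) = 12.6°C.
ISA deviation = 38 − 12.6 = +25.4°C.
Density altitude = 1200 + 120 × (25.4) = 1200 + (+3048) = 4248 ft.

4248 ft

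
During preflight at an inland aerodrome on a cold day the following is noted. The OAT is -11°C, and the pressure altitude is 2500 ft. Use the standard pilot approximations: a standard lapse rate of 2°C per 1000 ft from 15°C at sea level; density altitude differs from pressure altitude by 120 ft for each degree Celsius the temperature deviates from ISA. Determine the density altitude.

-20 ft

ISA temperature at 2500 ft = 15 − 2 × (2500/1000) = 10°C.
ISA deviation = -11 − 10 = -21°C.
Density altitude = 2500 + 120 × (-21) = 2500 + (-2520) = -20 ft.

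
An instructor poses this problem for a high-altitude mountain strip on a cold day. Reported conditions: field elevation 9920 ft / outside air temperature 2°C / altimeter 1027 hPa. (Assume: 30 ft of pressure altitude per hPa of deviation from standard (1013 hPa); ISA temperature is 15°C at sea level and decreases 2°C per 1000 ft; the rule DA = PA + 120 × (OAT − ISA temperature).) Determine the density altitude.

Pressure altitude = 9920 + (1013 − 1027) × 30 = 9920 + (-420) = 9500 ft.
ISA temperature at 9500 ft = 15 − 2 × (9500/1000) = -4°C.
ISA deviation = 2 − (-4) = +6°C.
Density altitude = 9500 + 120 × (6) = 10220 ft.

10220 ft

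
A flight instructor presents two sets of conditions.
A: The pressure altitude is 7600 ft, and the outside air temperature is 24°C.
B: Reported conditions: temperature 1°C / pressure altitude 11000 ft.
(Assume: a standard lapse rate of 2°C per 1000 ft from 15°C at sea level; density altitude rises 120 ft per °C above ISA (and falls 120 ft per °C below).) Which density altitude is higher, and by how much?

A: ISA temp = -0.2°C, deviation +24.2°C, DA = 7600 + 120 × 24.2 = 10504 ft.
B: ISA temp = -7°C, deviation +8°C, DA = 11000 + 120 × 8 = 11960 ft.
B is higher by 11960 − 10504 = 1456 ft.

B by 1456 ft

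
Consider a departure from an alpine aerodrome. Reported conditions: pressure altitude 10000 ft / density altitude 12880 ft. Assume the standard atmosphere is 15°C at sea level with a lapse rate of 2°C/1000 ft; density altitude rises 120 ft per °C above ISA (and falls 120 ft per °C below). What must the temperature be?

Density altitude − pressure altitude = 12880 − 10000 = +2880 ft.
At 120 ft/°C that is an ISA deviation of 2880/120 = +24°C.
ISA temperature at 10000 ft = 15 − 2 × (10000/1000) = -5°C.
OAT = ISA + deviation = -5 + (+24) = 19°C.

19°C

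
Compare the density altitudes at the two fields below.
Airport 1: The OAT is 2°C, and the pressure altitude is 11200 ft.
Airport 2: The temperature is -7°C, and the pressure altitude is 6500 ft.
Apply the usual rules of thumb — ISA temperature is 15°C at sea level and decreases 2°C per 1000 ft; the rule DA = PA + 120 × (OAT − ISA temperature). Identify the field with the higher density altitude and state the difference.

Airport 1: ISA temp = -7.4°C, deviation +9.4°C, DA = 11200 + 120 × 9.4 = 12328 ft.
Airport 2: ISA temp = 2°C, deviation -9°C, DA = 6500 + 120 × (-9) = 5420 ft.
Airport 1 is higher by 12328 − 5420 = 6908 ft.

Airport 1 by 6908 ft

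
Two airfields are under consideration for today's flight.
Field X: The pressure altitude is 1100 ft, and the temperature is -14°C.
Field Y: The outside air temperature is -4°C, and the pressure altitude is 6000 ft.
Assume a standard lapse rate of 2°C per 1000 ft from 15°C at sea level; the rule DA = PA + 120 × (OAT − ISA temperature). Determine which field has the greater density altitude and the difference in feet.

Field Y by 7276 ft

Field X: ISA temp = 12.8°C, deviation -26.8°C, DA = 1100 + 120 × (-26.8) = -2116 ft.
Field Y: ISA temp = 3°C, deviation -7°C, DA = 6000 + 120 × (-7) = 5160 ft.
Field Y is higher by 5160 − (-2116) = 7276 ft.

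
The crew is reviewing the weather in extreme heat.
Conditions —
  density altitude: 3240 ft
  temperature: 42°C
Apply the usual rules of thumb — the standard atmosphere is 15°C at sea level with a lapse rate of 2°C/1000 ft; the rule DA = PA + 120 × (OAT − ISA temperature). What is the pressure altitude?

DA = PA + 120 × (OAT − (15 − 2·PA/1000)) = PA + 120·OAT − 1800 + 0.24·PA = 1.24·PA + 120·OAT − 1800.
So 1.24·PA = 3240 − 120 × 42 + 1800 = 0.
PA = 0 / 1.24 = 0 ft.

0 ft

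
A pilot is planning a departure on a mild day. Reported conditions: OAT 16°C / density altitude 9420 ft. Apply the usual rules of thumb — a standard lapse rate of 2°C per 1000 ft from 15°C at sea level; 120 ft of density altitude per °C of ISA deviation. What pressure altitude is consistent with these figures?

7500 ft

DA = PA + 120 × (OAT − (15 − 2·PA/1000)) = PA + 120·OAT − 1800 + 0.24·PA = 1.24·PA + 120·OAT − 1800.
So 1.24·PA = 9420 − 120 × 16 + 1800 = 9300.
PA = 9300 / 1.24 = 7500 ft.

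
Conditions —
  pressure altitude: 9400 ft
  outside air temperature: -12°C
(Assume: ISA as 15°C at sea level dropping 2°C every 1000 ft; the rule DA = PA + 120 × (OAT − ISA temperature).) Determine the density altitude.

ISA temperature at 9400 ft = 15 − 2 × (9400/1000) = -3.8°C.
ISA deviation = -12 − (-3.8) = -8.2°C.
Density altitude = 9400 + 120 × (-8.2) = 9400 + (-984) = 8416 ft.

8416 ft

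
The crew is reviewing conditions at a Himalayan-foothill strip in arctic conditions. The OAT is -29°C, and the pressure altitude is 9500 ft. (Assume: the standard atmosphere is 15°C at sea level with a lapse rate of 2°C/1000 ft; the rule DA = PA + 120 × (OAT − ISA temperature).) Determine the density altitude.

ISA temperature at 9500 ft = 15 − 2 × (9500/1000) = -4°C.
ISA deviation = -29 − (-4) = -25°C.
Density altitude = 9500 + 120 × (-25) = 9500 + (-3000) = 6500 ft.

6500 ft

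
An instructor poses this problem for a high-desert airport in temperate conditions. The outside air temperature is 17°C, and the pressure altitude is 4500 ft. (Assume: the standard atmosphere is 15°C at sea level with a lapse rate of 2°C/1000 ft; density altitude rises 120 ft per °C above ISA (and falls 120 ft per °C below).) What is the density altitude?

5820 ft

ISA temperature at 4500 ft = 15 − 2 × (4500/1000) = 6°C.
ISA deviation = 17 − 6 = +11°C.
Density altitude = 4500 + 120 × (11) = 4500 + (+1320) = 5820 ft.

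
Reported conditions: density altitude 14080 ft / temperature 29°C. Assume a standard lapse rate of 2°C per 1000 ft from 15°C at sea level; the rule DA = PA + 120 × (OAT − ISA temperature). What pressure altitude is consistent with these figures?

10000 ft

DA = PA + 120 × (OAT − (15 − 2·PA/1000)) = PA + 120·OAT − 1800 + 0.24·PA = 1.24·PA + 120·OAT − 1800.
So 1.24·PA = 14080 − 120 × 29 + 1800 = 12400.
PA = 12400 / 1.24 = 10000 ft.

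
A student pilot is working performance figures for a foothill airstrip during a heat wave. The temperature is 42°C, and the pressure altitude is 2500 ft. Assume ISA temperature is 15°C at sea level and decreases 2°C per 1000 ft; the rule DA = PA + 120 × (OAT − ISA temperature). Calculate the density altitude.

6340 ft

ISA temperature at 2500 ft = 15 − 2 × (2500/1000) = 10°C.
ISA deviation = 42 − 10 = +32°C.
Density altitude = 2500 + 120 × (32) = 2500 + (+3840) = 6340 ft.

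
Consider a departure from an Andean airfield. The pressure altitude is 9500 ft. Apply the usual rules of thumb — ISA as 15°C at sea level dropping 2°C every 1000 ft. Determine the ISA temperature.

-4°C

ISA temperature = 15 − 2 × (9500/1000) = 15 − 19 = -4°C.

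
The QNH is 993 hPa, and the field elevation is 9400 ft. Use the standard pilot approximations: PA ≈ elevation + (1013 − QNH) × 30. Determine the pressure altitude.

Pressure correction = (1013 − 993) × 30 = +600 ft.
Pressure altitude = 9400 + (+600) = 10000 ft.

10000 ft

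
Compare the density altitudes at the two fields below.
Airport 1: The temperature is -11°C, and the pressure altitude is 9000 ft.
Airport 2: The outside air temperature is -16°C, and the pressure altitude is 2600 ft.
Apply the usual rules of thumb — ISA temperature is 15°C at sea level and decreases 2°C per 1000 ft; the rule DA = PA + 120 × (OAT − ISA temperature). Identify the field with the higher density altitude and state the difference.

Airport 1 by 8536 ft

Airport 1: ISA temp = -3°C, deviation -8°C, DA = 9000 + 120 × (-8) = 8040 ft.
Airport 2: ISA temp = 9.8°C, deviation -25.8°C, DA = 2600 + 120 × (-25.8) = -496 ft.
Airport 1 is higher by 8040 − (-496) = 8536 ft.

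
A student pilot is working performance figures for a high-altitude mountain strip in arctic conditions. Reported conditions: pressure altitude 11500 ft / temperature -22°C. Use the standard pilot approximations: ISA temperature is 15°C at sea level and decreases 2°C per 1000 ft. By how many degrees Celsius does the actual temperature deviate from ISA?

ISA-14°C

ISA temperature at 11500 ft = 15 − 2 × (11500/1000) = -8°C.
Deviation = OAT − ISA = -22 − (-8) = -14°C.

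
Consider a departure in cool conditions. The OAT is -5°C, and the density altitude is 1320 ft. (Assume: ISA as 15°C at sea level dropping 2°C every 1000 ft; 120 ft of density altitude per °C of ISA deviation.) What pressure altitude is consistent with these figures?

DA = PA + 120 × (OAT − (15 − 2·PA/1000)) = PA + 120·OAT − 1800 + 0.24·PA = 1.24·PA + 120·OAT − 1800.
So 1.24·PA = 1320 − 120 × (-5) + 1800 = 3720.
PA = 3720 / 1.24 = 3000 ft.

3000 ft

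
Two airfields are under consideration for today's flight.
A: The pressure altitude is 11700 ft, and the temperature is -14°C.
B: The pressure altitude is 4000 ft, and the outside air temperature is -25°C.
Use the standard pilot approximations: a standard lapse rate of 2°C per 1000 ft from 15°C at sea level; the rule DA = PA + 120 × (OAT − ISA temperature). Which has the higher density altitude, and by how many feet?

A by 10868 ft

A: ISA temp = -8.4°C, deviation -5.6°C, DA = 11700 + 120 × (-5.6) = 11028 ft.
B: ISA temp = 7°C, deviation -32°C, DA = 4000 + 120 × (-32) = 160 ft.
A is higher by 11028 − 160 = 10868 ft.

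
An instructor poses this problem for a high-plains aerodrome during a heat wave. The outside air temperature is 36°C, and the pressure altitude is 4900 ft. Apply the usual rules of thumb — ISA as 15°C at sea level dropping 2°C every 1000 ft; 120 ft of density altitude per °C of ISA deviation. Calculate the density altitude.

8596 ft

ISA temperature at 4900 ft = 15 − 2 × (4900/1000) = 5.2°C.
ISA deviation = 36 − 5.2 = +30.8°C.
Density altitude = 4900 + 120 × (30.8) = 4900 + (+3696) = 8596 ft.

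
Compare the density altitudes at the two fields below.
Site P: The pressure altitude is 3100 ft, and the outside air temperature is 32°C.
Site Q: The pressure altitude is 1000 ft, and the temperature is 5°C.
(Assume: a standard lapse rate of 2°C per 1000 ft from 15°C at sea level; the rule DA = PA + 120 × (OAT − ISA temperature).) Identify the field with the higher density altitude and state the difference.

Site P by 5844 ft

Site P: ISA temp = 8.8°C, deviation +23.2°C, DA = 3100 + 120 × 23.2 = 5884 ft.
Site Q: ISA temp = 13°C, deviation -8°C, DA = 1000 + 120 × (-8) = 40 ft.
Site P is higher by 5884 − 40 = 5844 ft.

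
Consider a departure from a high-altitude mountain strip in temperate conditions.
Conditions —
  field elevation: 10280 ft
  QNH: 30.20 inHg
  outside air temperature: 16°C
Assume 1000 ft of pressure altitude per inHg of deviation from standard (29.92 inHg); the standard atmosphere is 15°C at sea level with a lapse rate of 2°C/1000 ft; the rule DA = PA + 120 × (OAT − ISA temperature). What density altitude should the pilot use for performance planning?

12520 ft

Pressure altitude = 10280 + (29.92 − 30.20) × 1000 = 10280 + (-280) = 10000 ft.
ISA temperature at 10000 ft = 15 − 2 × (10000/1000) = -5°C.
ISA deviation = 16 − (-5) = +21°C.
Density altitude = 10000 + 120 × (21) = 12520 ft.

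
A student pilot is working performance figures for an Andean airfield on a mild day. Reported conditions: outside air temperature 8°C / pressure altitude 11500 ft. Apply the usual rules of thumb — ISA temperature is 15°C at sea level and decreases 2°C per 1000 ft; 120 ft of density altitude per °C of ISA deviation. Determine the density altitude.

13420 ft

ISA temperature at 11500 ft = 15 − 2 × (11500/1000) = -8°C.
ISA deviation = 8 − (-8) = +16°C.
Density altitude = 11500 + 120 × (16) = 11500 + (+1920) = 13420 ft.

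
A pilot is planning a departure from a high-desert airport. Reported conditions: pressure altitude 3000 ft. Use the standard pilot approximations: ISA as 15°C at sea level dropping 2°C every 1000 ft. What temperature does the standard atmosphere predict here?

ISA temperature = 15 − 2 × (3000/1000) = 15 − 6 = 9°C.

9°C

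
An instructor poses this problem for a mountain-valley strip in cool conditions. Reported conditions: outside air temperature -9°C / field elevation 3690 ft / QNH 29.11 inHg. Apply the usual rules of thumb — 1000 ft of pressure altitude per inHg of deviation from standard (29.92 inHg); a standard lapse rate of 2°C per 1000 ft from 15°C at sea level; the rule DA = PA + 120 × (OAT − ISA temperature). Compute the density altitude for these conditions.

2700 ft

Pressure altitude = 3690 + (29.92 − 29.11) × 1000 = 3690 + (+810) = 4500 ft.
ISA temperature at 4500 ft = 15 − 2 × (4500/1000) = 6°C.
ISA deviation = -9 − 6 = -15°C.
Density altitude = 4500 + 120 × (-15) = 2700 ft.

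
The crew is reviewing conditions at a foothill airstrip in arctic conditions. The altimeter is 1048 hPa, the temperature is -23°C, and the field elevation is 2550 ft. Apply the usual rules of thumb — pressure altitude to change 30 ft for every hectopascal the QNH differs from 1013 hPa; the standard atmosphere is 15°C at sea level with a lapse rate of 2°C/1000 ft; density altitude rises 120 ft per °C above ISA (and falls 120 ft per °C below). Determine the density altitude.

Pressure altitude = 2550 + (1013 − 1048) × 30 = 2550 + (-1050) = 1500 ft.
ISA temperature at 1500 ft = 15 − 2 × (1500/1000) = 12°C.
ISA deviation = -23 − 12 = -35°C.
Density altitude = 1500 + 120 × (-35) = -2700 ft.

-2700 ft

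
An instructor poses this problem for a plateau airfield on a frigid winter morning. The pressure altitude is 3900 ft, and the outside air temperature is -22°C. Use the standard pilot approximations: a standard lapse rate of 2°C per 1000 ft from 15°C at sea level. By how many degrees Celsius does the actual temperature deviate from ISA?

ISA-29.2°C

ISA temperature at 3900 ft = 15 − 2 × (3900/1000) = 7.2°C.
Deviation = OAT − ISA = -22 − 7.2 = -29.2°C.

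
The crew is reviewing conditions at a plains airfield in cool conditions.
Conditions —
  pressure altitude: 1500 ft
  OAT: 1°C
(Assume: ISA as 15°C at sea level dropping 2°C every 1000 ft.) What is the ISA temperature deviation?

ISA temperature at 1500 ft = 15 − 2 × (1500/1000) = 12°C.
Deviation = OAT − ISA = 1 − 12 = -11°C.

ISA-11°C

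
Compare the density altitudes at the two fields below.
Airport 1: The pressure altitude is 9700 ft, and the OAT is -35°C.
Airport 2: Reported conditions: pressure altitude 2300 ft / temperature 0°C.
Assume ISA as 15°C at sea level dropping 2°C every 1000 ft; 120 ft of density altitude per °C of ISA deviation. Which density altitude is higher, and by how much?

Airport 1: ISA temp = -4.4°C, deviation -30.6°C, DA = 9700 + 120 × (-30.6) = 6028 ft.
Airport 2: ISA temp = 10.4°C, deviation -10.4°C, DA = 2300 + 120 × (-10.4) = 1052 ft.
Airport 1 is higher by 6028 − 1052 = 4976 ft.

Airport 1 by 4976 ft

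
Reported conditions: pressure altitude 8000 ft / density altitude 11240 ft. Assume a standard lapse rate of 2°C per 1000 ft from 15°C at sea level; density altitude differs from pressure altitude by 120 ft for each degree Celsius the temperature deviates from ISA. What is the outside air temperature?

Density altitude − pressure altitude = 11240 − 8000 = +3240 ft.
At 120 ft/°C that is an ISA deviation of 3240/120 = +27°C.
ISA temperature at 8000 ft = 15 − 2 × (8000/1000) = -1°C.
OAT = ISA + deviation = -1 + (+27) = 26°C.

26°C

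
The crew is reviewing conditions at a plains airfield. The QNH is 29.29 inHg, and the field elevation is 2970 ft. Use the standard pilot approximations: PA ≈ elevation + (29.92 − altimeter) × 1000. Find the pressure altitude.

Pressure correction = (29.92 − 29.29) × 1000 = +630 ft.
Pressure altitude = 2970 + (+630) = 3600 ft.

3600 ft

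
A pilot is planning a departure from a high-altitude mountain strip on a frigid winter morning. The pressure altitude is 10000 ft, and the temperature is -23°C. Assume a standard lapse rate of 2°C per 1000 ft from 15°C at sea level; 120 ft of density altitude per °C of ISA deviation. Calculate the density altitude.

7840 ft

ISA temperature at 10000 ft = 15 − 2 × (10000/1000) = -5°C.
ISA deviation = -23 − (-5) = -18°C.
Density altitude = 10000 + 120 × (-18) = 10000 + (-2160) = 7840 ft.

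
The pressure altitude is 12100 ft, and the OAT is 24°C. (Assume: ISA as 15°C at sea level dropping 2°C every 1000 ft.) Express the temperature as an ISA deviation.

ISA temperature at 12100 ft = 15 − 2 × (12100/1000) = -9.2°C.
Deviation = OAT − ISA = 24 − (-9.2) = +33.2°C.

ISA+33.2°C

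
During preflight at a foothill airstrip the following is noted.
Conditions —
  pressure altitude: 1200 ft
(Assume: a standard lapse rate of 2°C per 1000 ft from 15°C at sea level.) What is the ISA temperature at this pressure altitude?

ISA temperature = 15 − 2 × (1200/1000) = 15 − 2.4 = 12.6°C.

12.6°C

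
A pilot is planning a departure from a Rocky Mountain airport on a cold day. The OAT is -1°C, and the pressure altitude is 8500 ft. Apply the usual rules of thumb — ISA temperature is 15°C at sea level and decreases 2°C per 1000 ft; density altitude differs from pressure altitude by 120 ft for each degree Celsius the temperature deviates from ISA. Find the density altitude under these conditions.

8620 ft

ISA temperature at 8500 ft = 15 − 2 × (8500/1000) = -2°C.
ISA deviation = -1 − (-2) = +1°C.
Density altitude = 8500 + 120 × (1) = 8500 + (+120) = 8620 ft.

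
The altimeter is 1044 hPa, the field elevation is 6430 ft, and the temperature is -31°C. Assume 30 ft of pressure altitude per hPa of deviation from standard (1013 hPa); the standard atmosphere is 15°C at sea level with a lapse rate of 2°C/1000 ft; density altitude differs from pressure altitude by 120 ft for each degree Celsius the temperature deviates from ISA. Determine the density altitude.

1300 ft

Pressure altitude = 6430 + (1013 − 1044) × 30 = 6430 + (-930) = 5500 ft.
ISA temperature at 5500 ft = 15 − 2 × (5500/1000) = 4°C.
ISA deviation = -31 − 4 = -35°C.
Density altitude = 5500 + 120 × (-35) = 1300 ft.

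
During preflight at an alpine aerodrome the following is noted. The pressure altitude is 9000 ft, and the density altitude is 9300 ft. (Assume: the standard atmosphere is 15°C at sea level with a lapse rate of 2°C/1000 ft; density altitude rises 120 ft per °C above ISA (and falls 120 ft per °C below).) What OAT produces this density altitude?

-0.5°C

Density altitude − pressure altitude = 9300 − 9000 = +300 ft.
At 120 ft/°C that is an ISA deviation of 300/120 = +2.5°C.
ISA temperature at 9000 ft = 15 − 2 × (9000/1000) = -3°C.
OAT = ISA + deviation = -3 + (+2.5) = -0.5°C.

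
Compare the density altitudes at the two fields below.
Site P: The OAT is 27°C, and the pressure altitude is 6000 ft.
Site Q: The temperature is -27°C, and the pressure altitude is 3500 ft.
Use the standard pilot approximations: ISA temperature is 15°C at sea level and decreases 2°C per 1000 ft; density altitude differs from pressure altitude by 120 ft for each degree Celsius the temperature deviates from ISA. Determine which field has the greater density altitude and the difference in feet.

Site P: ISA temp = 3°C, deviation +24°C, DA = 6000 + 120 × 24 = 8880 ft.
Site Q: ISA temp = 8°C, deviation -35°C, DA = 3500 + 120 × (-35) = -700 ft.
Site P is higher by 8880 − (-700) = 9580 ft.

Site P by 9580 ft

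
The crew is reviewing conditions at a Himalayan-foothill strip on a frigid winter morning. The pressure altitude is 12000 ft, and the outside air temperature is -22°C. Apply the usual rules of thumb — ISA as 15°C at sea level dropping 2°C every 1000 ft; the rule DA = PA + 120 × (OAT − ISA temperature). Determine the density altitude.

ISA temperature at 12000 ft = 15 − 2 × (12000/1000) = -9°C.
ISA deviation = -22 − (-9) = -13°C.
Density altitude = 12000 + 120 × (-13) = 12000 + (-1560) = 10440 ft.

10440 ft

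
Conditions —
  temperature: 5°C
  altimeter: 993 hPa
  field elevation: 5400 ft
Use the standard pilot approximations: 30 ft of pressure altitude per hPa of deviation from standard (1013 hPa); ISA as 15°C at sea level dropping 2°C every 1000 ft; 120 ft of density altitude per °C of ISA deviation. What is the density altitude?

6240 ft

Pressure altitude = 5400 + (1013 − 993) × 30 = 5400 + (+600) = 6000 ft.
ISA temperature at 6000 ft = 15 − 2 × (6000/1000) = 3°C.
ISA deviation = 5 − 3 = +2°C.
Density altitude = 6000 + 120 × (2) = 6240 ft.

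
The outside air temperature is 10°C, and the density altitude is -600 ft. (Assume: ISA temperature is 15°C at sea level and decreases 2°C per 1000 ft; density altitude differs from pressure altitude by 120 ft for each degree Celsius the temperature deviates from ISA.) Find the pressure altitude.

0 ft

DA = PA + 120 × (OAT − (15 − 2·PA/1000)) = PA + 120·OAT − 1800 + 0.24·PA = 1.24·PA + 120·OAT − 1800.
So 1.24·PA = -600 − 120 × 10 + 1800 = 0.
PA = 0 / 1.24 = 0 ft.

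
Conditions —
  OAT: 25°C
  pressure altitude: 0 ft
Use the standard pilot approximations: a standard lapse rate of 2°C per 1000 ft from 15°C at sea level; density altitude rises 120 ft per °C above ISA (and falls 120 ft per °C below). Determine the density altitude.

1200 ft

ISA temperature at 0 ft = 15 − 2 × (0/1000) = 15°C.
ISA deviation = 25 − 15 = +10°C.
Density altitude = 0 + 120 × (10) = 0 + (+1200) = 1200 ft.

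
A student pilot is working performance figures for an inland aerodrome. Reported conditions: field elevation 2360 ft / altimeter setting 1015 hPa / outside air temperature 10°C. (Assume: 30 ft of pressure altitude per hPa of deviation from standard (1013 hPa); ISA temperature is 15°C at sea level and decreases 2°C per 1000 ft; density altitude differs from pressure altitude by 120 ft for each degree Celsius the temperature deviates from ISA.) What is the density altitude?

2252 ft

Pressure altitude = 2360 + (1013 − 1015) × 30 = 2360 + (-60) = 2300 ft.
ISA temperature at 2300 ft = 15 − 2 × (2300/1000) = 10.4°C.
ISA deviation = 10 − 10.4 = -0.4°C.
Density altitude = 2300 + 120 × (-0.4) = 2252 ft.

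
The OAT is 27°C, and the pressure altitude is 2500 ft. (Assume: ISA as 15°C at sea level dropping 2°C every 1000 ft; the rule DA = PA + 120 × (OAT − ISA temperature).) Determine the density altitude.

ISA temperature at 2500 ft = 15 − 2 × (2500/1000) = 10°C.
ISA deviation = 27 − 10 = +17°C.
Density altitude = 2500 + 120 × (17) = 2500 + (+2040) = 4540 ft.

4540 ft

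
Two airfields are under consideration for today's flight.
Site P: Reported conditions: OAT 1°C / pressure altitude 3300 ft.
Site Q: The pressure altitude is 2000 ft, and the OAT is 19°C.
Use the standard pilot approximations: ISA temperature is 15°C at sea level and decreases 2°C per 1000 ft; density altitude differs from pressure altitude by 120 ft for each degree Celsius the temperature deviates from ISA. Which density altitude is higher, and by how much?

Site P: ISA temp = 8.4°C, deviation -7.4°C, DA = 3300 + 120 × (-7.4) = 2412 ft.
Site Q: ISA temp = 11°C, deviation +8°C, DA = 2000 + 120 × 8 = 2960 ft.
Site Q is higher by 2960 − 2412 = 548 ft.

Site Q by 548 ft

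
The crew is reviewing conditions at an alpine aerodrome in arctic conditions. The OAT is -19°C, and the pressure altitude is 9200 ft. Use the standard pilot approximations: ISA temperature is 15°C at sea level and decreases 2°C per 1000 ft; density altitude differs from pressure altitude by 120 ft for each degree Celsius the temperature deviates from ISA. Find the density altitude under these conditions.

ISA temperature at 9200 ft = 15 − 2 × (9200/1000) = -3.4°C.
ISA deviation = -19 − (-3.4) = -15.6°C.
Density altitude = 9200 + 120 × (-15.6) = 9200 + (-1872) = 7328 ft.

7328 ft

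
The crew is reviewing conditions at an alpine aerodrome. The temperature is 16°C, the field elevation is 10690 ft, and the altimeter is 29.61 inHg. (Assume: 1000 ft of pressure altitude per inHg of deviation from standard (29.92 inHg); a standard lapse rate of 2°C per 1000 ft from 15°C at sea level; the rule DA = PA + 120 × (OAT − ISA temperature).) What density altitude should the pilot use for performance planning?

13760 ft

Pressure altitude = 10690 + (29.92 − 29.61) × 1000 = 10690 + (+310) = 11000 ft.
ISA temperature at 11000 ft = 15 − 2 × (11000/1000) = -7°C.
ISA deviation = 16 − (-7) = +23°C.
Density altitude = 11000 + 120 × (23) = 13760 ft.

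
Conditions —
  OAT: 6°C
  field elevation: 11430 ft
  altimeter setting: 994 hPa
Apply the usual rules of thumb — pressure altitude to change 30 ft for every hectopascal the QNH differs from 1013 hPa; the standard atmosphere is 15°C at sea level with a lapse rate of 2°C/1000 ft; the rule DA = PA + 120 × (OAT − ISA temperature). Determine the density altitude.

Pressure altitude = 11430 + (1013 − 994) × 30 = 11430 + (+570) = 12000 ft.
ISA temperature at 12000 ft = 15 − 2 × (12000/1000) = -9°C.
ISA deviation = 6 − (-9) = +15°C.
Density altitude = 12000 + 120 × (15) = 13800 ft.

13800 ft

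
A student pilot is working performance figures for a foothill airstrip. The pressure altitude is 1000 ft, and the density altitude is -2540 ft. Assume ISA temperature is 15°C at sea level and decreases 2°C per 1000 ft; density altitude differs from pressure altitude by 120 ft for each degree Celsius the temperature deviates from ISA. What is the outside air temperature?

Density altitude − pressure altitude = -2540 − 1000 = -3540 ft.
At 120 ft/°C that is an ISA deviation of -3540/120 = -29.5°C.
ISA temperature at 1000 ft = 15 − 2 × (1000/1000) = 13°C.
OAT = ISA + deviation = 13 + (-29.5) = -16.5°C.

-16.5°C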